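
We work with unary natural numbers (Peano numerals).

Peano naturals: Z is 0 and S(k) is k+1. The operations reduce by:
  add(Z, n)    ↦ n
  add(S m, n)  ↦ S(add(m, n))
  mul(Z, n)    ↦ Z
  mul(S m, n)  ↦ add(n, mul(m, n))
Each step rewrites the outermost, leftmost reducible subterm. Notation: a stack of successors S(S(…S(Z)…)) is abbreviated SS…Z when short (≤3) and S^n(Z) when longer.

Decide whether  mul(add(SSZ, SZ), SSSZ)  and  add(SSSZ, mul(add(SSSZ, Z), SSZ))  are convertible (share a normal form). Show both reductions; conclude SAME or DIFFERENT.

Answer: SAME — A ⇓ S^9(Z), B ⇓ S^9(Z)

Derivation:
Term A:
  start: mul(add(SSZ, SZ), SSSZ)
  →1  mul(S(add(SZ, SZ)), SSSZ)
  →2  add(SSSZ, mul(add(SZ, SZ), SSSZ))
  →3  S(add(SSZ, mul(add(SZ, SZ), SSSZ)))
  →4  S(S(add(SZ, mul(add(SZ, SZ), SSSZ))))
  →5  S(S(S(add(Z, mul(add(SZ, SZ), SSSZ)))))
  →6  S(S(S(mul(add(SZ, SZ), SSSZ))))
  →7  S(S(S(mul(S(add(Z, SZ)), SSSZ))))
  →8  S(S(S(add(SSSZ, mul(add(Z, SZ), SSSZ)))))
  →9  S(S(S(S(add(SSZ, mul(add(Z, SZ), SSSZ))))))
  →10  S(S(S(S(S(add(SZ, mul(add(Z, SZ), SSSZ)))))))
  →11  S(S(S(S(S(S(add(Z, mul(add(Z, SZ), SSSZ))))))))
  →12  S(S(S(S(S(S(mul(add(Z, SZ), SSSZ)))))))
  →13  S(S(S(S(S(S(mul(SZ, SSSZ)))))))
  →14  S(S(S(S(S(S(add(SSSZ, mul(Z, SSSZ))))))))
  →15  S(S(S(S(S(S(S(add(SSZ, mul(Z, SSSZ)))))))))
  →16  S(S(S(S(S(S(S(S(add(SZ, mul(Z, SSSZ))))))))))
  →17  S(S(S(S(S(S(S(S(S(add(Z, mul(Z, SSSZ)))))))))))
  →18  S(S(S(S(S(S(S(S(S(mul(Z, SSSZ))))))))))
  →19  S^9(Z)

Term B:
  start: add(SSSZ, mul(add(SSSZ, Z), SSZ))
  →1  S(add(SSZ, mul(add(SSSZ, Z), SSZ)))
  →2  S(S(add(SZ, mul(add(SSSZ, Z), SSZ))))
  →3  S(S(S(add(Z, mul(add(SSSZ, Z), SSZ)))))
  →4  S(S(S(mul(add(SSSZ, Z), SSZ))))
  →5  S(S(S(mul(S(add(SSZ, Z)), SSZ))))
  →6  S(S(S(add(SSZ, mul(add(SSZ, Z), SSZ)))))
  →7  S(S(S(S(add(SZ, mul(add(SSZ, Z), SSZ))))))
  →8  S(S(S(S(S(add(Z, mul(add(SSZ, Z), SSZ)))))))
  →9  S(S(S(S(S(mul(add(SSZ, Z), SSZ))))))
  →10  S(S(S(S(S(mul(S(add(SZ, Z)), SSZ))))))
  →11  S(S(S(S(S(add(SSZ, mul(add(SZ, Z), SSZ)))))))
  →12  S(S(S(S(S(S(add(SZ, mul(add(SZ, Z), SSZ))))))))
  →13  S(S(S(S(S(S(S(add(Z, mul(add(SZ, Z), SSZ)))))))))
  →14  S(S(S(S(S(S(S(mul(add(SZ, Z), SSZ))))))))
  →15  S(S(S(S(S(S(S(mul(S(add(Z, Z)), SSZ))))))))
  →16  S(S(S(S(S(S(S(add(SSZ, mul(add(Z, Z), SSZ)))))))))
  →17  S(S(S(S(S(S(S(S(add(SZ, mul(add(Z, Z), SSZ))))))))))
  →18  S(S(S(S(S(S(S(S(S(add(Z, mul(add(Z, Z), SSZ)))))))))))
  →19  S(S(S(S(S(S(S(S(S(mul(add(Z, Z), SSZ))))))))))
  →20  S(S(S(S(S(S(S(S(S(mul(Z, SSZ))))))))))
  →21  S^9(Z)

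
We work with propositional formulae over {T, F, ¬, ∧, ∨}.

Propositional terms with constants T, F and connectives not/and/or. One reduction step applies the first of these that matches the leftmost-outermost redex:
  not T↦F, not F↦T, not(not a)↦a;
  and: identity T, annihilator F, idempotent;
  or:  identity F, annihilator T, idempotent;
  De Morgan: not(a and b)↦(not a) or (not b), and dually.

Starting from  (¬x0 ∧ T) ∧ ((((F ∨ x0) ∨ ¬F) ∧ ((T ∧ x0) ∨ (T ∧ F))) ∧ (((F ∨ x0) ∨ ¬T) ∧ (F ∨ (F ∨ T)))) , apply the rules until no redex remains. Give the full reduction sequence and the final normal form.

  start: (¬x0 ∧ T) ∧ ((((F ∨ x0) ∨ ¬F) ∧ ((T ∧ x0) ∨ (T ∧ F))) ∧ (((F ∨ x0) ∨ ¬T) ∧ (F ∨ (F ∨ T))))
  step 1: ¬x0 ∧ ((((F ∨ x0) ∨ ¬F) ∧ ((T ∧ x0) ∨ (T ∧ F))) ∧ (((F ∨ x0) ∨ ¬T) ∧ (F ∨ (F ∨ T))))
  step 2: ¬x0 ∧ (((x0 ∨ ¬F) ∧ ((T ∧ x0) ∨ (T ∧ F))) ∧ (((F ∨ x0) ∨ ¬T) ∧ (F ∨ (F ∨ T))))
  step 3: ¬x0 ∧ (((x0 ∨ T) ∧ ((T ∧ x0) ∨ (T ∧ F))) ∧ (((F ∨ x0) ∨ ¬T) ∧ (F ∨ (F ∨ T))))
  step 4: ¬x0 ∧ ((T ∧ ((T ∧ x0) ∨ (T ∧ F))) ∧ (((F ∨ x0) ∨ ¬T) ∧ (F ∨ (F ∨ T))))
  step 5: ¬x0 ∧ (((T ∧ x0) ∨ (T ∧ F)) ∧ (((F ∨ x0) ∨ ¬T) ∧ (F ∨ (F ∨ T))))
  step 6: ¬x0 ∧ ((x0 ∨ (T ∧ F)) ∧ (((F ∨ x0) ∨ ¬T) ∧ (F ∨ (F ∨ T))))
  step 7: ¬x0 ∧ ((x0 ∨ F) ∧ (((F ∨ x0) ∨ ¬T) ∧ (F ∨ (F ∨ T))))
  step 8: ¬x0 ∧ (x0 ∧ (((F ∨ x0) ∨ ¬T) ∧ (F ∨ (F ∨ T))))
  step 9: ¬x0 ∧ (x0 ∧ ((x0 ∨ ¬T) ∧ (F ∨ (F ∨ T))))
  step 10: ¬x0 ∧ (x0 ∧ ((x0 ∨ F) ∧ (F ∨ (F ∨ T))))
  step 11: ¬x0 ∧ (x0 ∧ (x0 ∧ (F ∨ (F ∨ T))))
  step 12: ¬x0 ∧ (x0 ∧ (x0 ∧ (F ∨ T)))
  step 13: ¬x0 ∧ (x0 ∧ (x0 ∧ T))
  step 14: ¬x0 ∧ (x0 ∧ x0)
  step 15: ¬x0 ∧ x0

Answer: normal form = ¬x0 ∧ x0  (in 15 steps)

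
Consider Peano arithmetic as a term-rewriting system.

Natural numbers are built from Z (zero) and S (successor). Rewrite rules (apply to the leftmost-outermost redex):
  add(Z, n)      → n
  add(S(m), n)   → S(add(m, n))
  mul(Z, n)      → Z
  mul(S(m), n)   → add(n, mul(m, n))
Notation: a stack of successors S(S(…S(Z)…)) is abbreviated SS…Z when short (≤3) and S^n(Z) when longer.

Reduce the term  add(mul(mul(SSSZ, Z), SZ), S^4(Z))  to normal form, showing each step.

  start: add(mul(mul(SSSZ, Z), SZ), S^4(Z))
  [1] add(mul(add(Z, mul(SSZ, Z)), SZ), S^4(Z))
  [2] add(mul(mul(SSZ, Z), SZ), S^4(Z))
  [3] add(mul(add(Z, mul(SZ, Z)), SZ), S^4(Z))
  [4] add(mul(mul(SZ, Z), SZ), S^4(Z))
  [5] add(mul(add(Z, mul(Z, Z)), SZ), S^4(Z))
  [6] add(mul(mul(Z, Z), SZ), S^4(Z))
  [7] add(mul(Z, SZ), S^4(Z))
  [8] add(Z, S^4(Z))
  [9] S^4(Z)

Answer: normal form = S^4(Z)  (in 9 steps)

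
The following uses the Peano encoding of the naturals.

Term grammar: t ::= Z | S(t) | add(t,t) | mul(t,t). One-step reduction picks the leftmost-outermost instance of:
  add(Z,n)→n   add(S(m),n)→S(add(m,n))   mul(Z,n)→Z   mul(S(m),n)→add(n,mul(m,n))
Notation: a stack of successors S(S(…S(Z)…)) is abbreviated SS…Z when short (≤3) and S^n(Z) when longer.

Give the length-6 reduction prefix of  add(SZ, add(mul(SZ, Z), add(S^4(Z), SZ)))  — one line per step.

Answer: after 6 steps: S(add(S^4(Z), SZ))

Working:
  start: add(SZ, add(mul(SZ, Z), add(S^4(Z), SZ)))
  [1] S(add(Z, add(mul(SZ, Z), add(S^4(Z), SZ))))
  [2] S(add(mul(SZ, Z), add(S^4(Z), SZ)))
  [3] S(add(add(Z, mul(Z, Z)), add(S^4(Z), SZ)))
  [4] S(add(mul(Z, Z), add(S^4(Z), SZ)))
  [5] S(add(Z, add(S^4(Z), SZ)))
  [6] S(add(S^4(Z), SZ))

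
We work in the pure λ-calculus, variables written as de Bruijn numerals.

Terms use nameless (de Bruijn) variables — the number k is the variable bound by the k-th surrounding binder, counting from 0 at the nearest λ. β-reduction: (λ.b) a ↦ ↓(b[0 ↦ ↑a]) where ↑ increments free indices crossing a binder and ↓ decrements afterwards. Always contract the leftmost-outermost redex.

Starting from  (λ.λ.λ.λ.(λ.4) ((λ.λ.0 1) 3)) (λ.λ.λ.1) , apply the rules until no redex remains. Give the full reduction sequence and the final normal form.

  start: (λ.λ.λ.λ.(λ.4) ((λ.λ.0 1) 3)) (λ.λ.λ.1)
  →1  λ.λ.λ.(λ.λ.λ.λ.1) ((λ.λ.0 1) (λ.λ.λ.1))
  →2  λ.λ.λ.λ.λ.λ.1

Answer: normal form = λ.λ.λ.λ.λ.λ.1  (in 2 steps)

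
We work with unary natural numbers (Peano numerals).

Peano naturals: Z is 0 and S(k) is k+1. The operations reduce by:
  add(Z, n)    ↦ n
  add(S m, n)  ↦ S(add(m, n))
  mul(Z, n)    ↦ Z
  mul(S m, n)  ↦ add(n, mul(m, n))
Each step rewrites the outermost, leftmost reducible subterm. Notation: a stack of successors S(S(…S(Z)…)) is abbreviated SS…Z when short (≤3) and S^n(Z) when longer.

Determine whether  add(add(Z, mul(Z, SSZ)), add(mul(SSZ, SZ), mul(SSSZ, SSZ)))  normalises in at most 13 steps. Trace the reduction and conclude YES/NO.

  start: add(add(Z, mul(Z, SSZ)), add(mul(SSZ, SZ), mul(SSSZ, SSZ)))
  [1] add(mul(Z, SSZ), add(mul(SSZ, SZ), mul(SSSZ, SSZ)))
  [2] add(Z, add(mul(SSZ, SZ), mul(SSSZ, SSZ)))
  [3] add(mul(SSZ, SZ), mul(SSSZ, SSZ))
  [4] add(add(SZ, mul(SZ, SZ)), mul(SSSZ, SSZ))
  [5] add(S(add(Z, mul(SZ, SZ))), mul(SSSZ, SSZ))
  [6] S(add(add(Z, mul(SZ, SZ)), mul(SSSZ, SSZ)))
  [7] S(add(mul(SZ, SZ), mul(SSSZ, SSZ)))
  [8] S(add(add(SZ, mul(Z, SZ)), mul(SSSZ, SSZ)))
  [9] S(add(S(add(Z, mul(Z, SZ))), mul(SSSZ, SSZ)))
  [10] S(S(add(add(Z, mul(Z, SZ)), mul(SSSZ, SSZ))))
  [11] S(S(add(mul(Z, SZ), mul(SSSZ, SSZ))))
  [12] S(S(add(Z, mul(SSSZ, SSZ))))
  [13] S(S(mul(SSSZ, SSZ)))

Answer: NO — after 13 steps the term is S(S(mul(SSSZ, SSZ))), not yet normal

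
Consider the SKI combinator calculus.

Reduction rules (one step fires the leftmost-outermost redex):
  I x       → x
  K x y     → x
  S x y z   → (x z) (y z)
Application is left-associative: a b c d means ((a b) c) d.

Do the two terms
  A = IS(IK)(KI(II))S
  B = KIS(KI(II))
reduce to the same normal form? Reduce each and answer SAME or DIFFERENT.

Term A:
  start: IS(IK)(KI(II))S
  [1] S(IK)(KI(II))S
  [2] IKS(KI(II)S)
  [3] KS(KI(II)S)
  [4] S

Term B:
  start: KIS(KI(II))
  [1] I(KI(II))
  [2] KI(II)
  [3] I

Answer: DIFFERENT — A ⇓ S, B ⇓ I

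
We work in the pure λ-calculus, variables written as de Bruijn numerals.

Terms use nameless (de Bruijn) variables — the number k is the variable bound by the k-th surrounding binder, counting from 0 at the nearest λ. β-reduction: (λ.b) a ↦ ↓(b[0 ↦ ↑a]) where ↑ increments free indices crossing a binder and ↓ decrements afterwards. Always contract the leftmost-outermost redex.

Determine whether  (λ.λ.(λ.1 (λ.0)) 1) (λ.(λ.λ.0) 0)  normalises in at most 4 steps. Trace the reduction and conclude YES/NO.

Answer: YES — reaches normal form λ.0 (λ.0) in 2 ≤ 4 steps

Working:
  start: (λ.λ.(λ.1 (λ.0)) 1) (λ.(λ.λ.0) 0)
  [1] λ.(λ.1 (λ.0)) (λ.(λ.λ.0) 0)
  [2] λ.0 (λ.0)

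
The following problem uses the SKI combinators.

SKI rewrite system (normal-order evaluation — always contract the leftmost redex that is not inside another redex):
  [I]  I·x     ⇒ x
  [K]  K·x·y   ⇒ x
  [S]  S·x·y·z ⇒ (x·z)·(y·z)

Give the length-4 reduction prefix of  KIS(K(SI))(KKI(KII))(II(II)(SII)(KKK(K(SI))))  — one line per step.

Answer: after 4 steps: SI(I(II)(SII)(KKK(K(SI))))

Derivation:
  start: KIS(K(SI))(KKI(KII))(II(II)(SII)(KKK(K(SI))))
  →1  I(K(SI))(KKI(KII))(II(II)(SII)(KKK(K(SI))))
  →2  K(SI)(KKI(KII))(II(II)(SII)(KKK(K(SI))))
  →3  SI(II(II)(SII)(KKK(K(SI))))
  →4  SI(I(II)(SII)(KKK(K(SI))))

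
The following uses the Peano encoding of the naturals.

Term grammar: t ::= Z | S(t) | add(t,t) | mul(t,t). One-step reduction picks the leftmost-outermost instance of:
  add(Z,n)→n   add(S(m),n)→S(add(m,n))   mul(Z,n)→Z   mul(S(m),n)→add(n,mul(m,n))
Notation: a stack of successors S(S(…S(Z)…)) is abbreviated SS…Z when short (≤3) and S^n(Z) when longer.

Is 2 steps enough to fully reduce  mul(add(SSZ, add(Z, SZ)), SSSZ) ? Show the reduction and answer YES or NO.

Answer: NO — after 2 steps the term is add(SSSZ, mul(add(SZ, add(Z, SZ)), SSSZ)), not yet normal

Working:
  start: mul(add(SSZ, add(Z, SZ)), SSSZ)
  step 1: mul(S(add(SZ, add(Z, SZ))), SSSZ)
  step 2: add(SSSZ, mul(add(SZ, add(Z, SZ)), SSSZ))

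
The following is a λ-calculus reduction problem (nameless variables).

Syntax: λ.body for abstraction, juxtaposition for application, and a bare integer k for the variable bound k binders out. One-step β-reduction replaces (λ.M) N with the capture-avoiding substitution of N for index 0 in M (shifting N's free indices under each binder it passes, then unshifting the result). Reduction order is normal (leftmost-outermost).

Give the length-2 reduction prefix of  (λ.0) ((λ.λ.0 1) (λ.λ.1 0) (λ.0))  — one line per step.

  start: (λ.0) ((λ.λ.0 1) (λ.λ.1 0) (λ.0))
  step 1: (λ.λ.0 1) (λ.λ.1 0) (λ.0)
  step 2: (λ.0 (λ.λ.1 0)) (λ.0)

Answer: after 2 steps: (λ.0 (λ.λ.1 0)) (λ.0)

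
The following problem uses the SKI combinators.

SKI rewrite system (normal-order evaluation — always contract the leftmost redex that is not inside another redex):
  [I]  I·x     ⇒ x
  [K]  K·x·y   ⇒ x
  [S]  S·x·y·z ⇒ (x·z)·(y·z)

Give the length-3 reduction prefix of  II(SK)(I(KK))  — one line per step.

  start: II(SK)(I(KK))
  step 1: I(SK)(I(KK))
  step 2: SK(I(KK))
  step 3: SK(KK)

Answer: after 3 steps: SK(KK)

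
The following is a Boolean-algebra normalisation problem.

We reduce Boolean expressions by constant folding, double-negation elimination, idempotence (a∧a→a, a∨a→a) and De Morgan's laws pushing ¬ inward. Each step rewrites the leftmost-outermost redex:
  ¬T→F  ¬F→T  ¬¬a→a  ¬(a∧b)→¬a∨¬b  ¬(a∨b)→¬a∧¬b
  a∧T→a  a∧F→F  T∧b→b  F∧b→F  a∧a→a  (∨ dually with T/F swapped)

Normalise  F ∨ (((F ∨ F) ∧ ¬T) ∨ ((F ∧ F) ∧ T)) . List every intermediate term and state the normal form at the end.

  start: F ∨ (((F ∨ F) ∧ ¬T) ∨ ((F ∧ F) ∧ T))
  [1] ((F ∨ F) ∧ ¬T) ∨ ((F ∧ F) ∧ T)
  [2] (F ∧ ¬T) ∨ ((F ∧ F) ∧ T)
  [3] F ∨ ((F ∧ F) ∧ T)
  [4] (F ∧ F) ∧ T
  [5] F ∧ F
  [6] F

Answer: normal form = F  (in 6 steps)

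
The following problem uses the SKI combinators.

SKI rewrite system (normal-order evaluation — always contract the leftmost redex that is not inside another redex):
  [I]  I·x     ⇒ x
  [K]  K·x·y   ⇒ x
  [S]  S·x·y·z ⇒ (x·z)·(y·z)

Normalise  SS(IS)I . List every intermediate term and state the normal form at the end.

Answer: normal form = SI(SI)  (in 2 steps)

Working:
  start: SS(IS)I
  [1] SI(ISI)
  [2] SI(SI)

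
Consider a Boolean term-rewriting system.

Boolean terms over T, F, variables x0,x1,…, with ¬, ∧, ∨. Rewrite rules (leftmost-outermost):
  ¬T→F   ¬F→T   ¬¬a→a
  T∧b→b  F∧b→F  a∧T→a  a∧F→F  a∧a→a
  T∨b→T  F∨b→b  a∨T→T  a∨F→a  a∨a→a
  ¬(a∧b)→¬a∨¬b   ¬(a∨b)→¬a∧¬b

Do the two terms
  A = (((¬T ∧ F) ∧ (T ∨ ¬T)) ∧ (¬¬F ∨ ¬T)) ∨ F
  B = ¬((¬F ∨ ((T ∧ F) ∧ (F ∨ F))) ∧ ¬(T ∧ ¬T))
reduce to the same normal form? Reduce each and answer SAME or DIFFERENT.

Term A:
  start: (((¬T ∧ F) ∧ (T ∨ ¬T)) ∧ (¬¬F ∨ ¬T)) ∨ F
  →1  ((¬T ∧ F) ∧ (T ∨ ¬T)) ∧ (¬¬F ∨ ¬T)
  →2  (F ∧ (T ∨ ¬T)) ∧ (¬¬F ∨ ¬T)
  →3  F ∧ (¬¬F ∨ ¬T)
  →4  F

Term B:
  start: ¬((¬F ∨ ((T ∧ F) ∧ (F ∨ F))) ∧ ¬(T ∧ ¬T))
  →1  ¬(¬F ∨ ((T ∧ F) ∧ (F ∨ F))) ∨ ¬¬(T ∧ ¬T)
  →2  (¬¬F ∧ ¬((T ∧ F) ∧ (F ∨ F))) ∨ ¬¬(T ∧ ¬T)
  →3  (F ∧ ¬((T ∧ F) ∧ (F ∨ F))) ∨ ¬¬(T ∧ ¬T)
  →4  F ∨ ¬¬(T ∧ ¬T)
  →5  ¬¬(T ∧ ¬T)
  →6  T ∧ ¬T
  →7  ¬T
  →8  F

Answer: SAME — A ⇓ F, B ⇓ F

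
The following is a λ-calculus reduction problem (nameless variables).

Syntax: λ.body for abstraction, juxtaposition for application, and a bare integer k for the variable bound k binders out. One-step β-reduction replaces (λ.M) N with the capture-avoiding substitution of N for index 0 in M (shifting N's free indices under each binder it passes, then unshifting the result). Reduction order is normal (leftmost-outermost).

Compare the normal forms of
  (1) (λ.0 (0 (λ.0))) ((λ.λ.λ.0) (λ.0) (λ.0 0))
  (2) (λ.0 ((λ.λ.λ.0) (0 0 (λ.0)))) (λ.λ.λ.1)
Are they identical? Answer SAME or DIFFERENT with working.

Term A:
  start: (λ.0 (0 (λ.0))) ((λ.λ.λ.0) (λ.0) (λ.0 0))
  step 1: (λ.λ.λ.0) (λ.0) (λ.0 0) ((λ.λ.λ.0) (λ.0) (λ.0 0) (λ.0))
  step 2: (λ.λ.0) (λ.0 0) ((λ.λ.λ.0) (λ.0) (λ.0 0) (λ.0))
  step 3: (λ.0) ((λ.λ.λ.0) (λ.0) (λ.0 0) (λ.0))
  step 4: (λ.λ.λ.0) (λ.0) (λ.0 0) (λ.0)
  step 5: (λ.λ.0) (λ.0 0) (λ.0)
  step 6: (λ.0) (λ.0)
  step 7: λ.0

Term B:
  start: (λ.0 ((λ.λ.λ.0) (0 0 (λ.0)))) (λ.λ.λ.1)
  step 1: (λ.λ.λ.1) ((λ.λ.λ.0) ((λ.λ.λ.1) (λ.λ.λ.1) (λ.0)))
  step 2: λ.λ.1

Answer: DIFFERENT — A ⇓ λ.0, B ⇓ λ.λ.1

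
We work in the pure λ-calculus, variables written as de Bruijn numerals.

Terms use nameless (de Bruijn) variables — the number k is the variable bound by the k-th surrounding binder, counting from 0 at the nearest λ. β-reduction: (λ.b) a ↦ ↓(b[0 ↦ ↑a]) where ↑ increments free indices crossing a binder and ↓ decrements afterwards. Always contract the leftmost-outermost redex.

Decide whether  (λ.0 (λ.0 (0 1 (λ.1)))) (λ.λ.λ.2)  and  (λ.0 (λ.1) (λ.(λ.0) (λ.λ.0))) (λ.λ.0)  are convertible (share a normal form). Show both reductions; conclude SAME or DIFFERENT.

Answer: DIFFERENT — A ⇓ λ.λ.λ.0 (0 (λ.λ.λ.2) (λ.1)), B ⇓ λ.λ.λ.0

Derivation:
Term A:
  start: (λ.0 (λ.0 (0 1 (λ.1)))) (λ.λ.λ.2)
  [1] (λ.λ.λ.2) (λ.0 (0 (λ.λ.λ.2) (λ.1)))
  [2] λ.λ.λ.0 (0 (λ.λ.λ.2) (λ.1))

Term B:
  start: (λ.0 (λ.1) (λ.(λ.0) (λ.λ.0))) (λ.λ.0)
  [1] (λ.λ.0) (λ.λ.λ.0) (λ.(λ.0) (λ.λ.0))
  [2] (λ.0) (λ.(λ.0) (λ.λ.0))
  [3] λ.(λ.0) (λ.λ.0)
  [4] λ.λ.λ.0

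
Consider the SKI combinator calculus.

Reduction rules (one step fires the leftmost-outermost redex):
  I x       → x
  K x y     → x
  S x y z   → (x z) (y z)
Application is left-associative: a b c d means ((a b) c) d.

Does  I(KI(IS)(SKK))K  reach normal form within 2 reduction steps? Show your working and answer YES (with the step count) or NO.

Answer: NO — after 2 steps the term is I(SKK)K, not yet normal

Reduction:
  start: I(KI(IS)(SKK))K
  [1] KI(IS)(SKK)K
  [2] I(SKK)K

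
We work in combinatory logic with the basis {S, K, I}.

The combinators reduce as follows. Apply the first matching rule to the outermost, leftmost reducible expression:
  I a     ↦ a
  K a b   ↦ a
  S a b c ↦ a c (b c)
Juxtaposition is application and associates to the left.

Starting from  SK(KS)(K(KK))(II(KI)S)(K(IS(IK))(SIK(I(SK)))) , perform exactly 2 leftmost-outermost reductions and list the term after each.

Answer: after 2 steps: K(KK)(II(KI)S)(K(IS(IK))(SIK(I(SK))))

Derivation:
  start: SK(KS)(K(KK))(II(KI)S)(K(IS(IK))(SIK(I(SK))))
  step 1: K(K(KK))(KS(K(KK)))(II(KI)S)(K(IS(IK))(SIK(I(SK))))
  step 2: K(KK)(II(KI)S)(K(IS(IK))(SIK(I(SK))))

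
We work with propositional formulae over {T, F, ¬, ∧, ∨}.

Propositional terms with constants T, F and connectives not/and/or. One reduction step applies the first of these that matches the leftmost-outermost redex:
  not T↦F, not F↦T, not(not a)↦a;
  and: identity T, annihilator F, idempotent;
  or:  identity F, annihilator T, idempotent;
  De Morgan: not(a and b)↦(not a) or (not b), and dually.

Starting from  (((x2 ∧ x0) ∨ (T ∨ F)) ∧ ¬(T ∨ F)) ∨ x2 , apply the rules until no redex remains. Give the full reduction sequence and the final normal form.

Answer: normal form = x2  (in 7 steps)

Derivation:
  start: (((x2 ∧ x0) ∨ (T ∨ F)) ∧ ¬(T ∨ F)) ∨ x2
  [1] (((x2 ∧ x0) ∨ T) ∧ ¬(T ∨ F)) ∨ x2
  [2] (T ∧ ¬(T ∨ F)) ∨ x2
  [3] ¬(T ∨ F) ∨ x2
  [4] (¬T ∧ ¬F) ∨ x2
  [5] (F ∧ ¬F) ∨ x2
  [6] F ∨ x2
  [7] x2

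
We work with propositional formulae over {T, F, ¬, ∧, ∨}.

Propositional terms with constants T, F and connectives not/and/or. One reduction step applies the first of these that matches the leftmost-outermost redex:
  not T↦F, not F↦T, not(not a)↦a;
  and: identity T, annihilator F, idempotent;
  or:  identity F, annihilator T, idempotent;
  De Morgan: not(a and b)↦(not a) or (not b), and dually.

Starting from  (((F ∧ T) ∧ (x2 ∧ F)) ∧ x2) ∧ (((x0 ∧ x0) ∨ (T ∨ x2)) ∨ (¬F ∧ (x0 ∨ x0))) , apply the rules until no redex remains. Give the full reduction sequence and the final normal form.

Answer: normal form = F  (in 4 steps)

Working:
  start: (((F ∧ T) ∧ (x2 ∧ F)) ∧ x2) ∧ (((x0 ∧ x0) ∨ (T ∨ x2)) ∨ (¬F ∧ (x0 ∨ x0)))
  step 1: ((F ∧ (x2 ∧ F)) ∧ x2) ∧ (((x0 ∧ x0) ∨ (T ∨ x2)) ∨ (¬F ∧ (x0 ∨ x0)))
  step 2: (F ∧ x2) ∧ (((x0 ∧ x0) ∨ (T ∨ x2)) ∨ (¬F ∧ (x0 ∨ x0)))
  step 3: F ∧ (((x0 ∧ x0) ∨ (T ∨ x2)) ∨ (¬F ∧ (x0 ∨ x0)))
  step 4: F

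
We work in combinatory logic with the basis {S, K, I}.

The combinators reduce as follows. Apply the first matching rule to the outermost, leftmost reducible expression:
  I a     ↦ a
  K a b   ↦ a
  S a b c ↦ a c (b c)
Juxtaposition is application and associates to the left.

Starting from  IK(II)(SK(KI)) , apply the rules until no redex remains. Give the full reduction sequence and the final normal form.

Answer: normal form = I  (in 3 steps)

Working:
  start: IK(II)(SK(KI))
  [1] K(II)(SK(KI))
  [2] II
  [3] I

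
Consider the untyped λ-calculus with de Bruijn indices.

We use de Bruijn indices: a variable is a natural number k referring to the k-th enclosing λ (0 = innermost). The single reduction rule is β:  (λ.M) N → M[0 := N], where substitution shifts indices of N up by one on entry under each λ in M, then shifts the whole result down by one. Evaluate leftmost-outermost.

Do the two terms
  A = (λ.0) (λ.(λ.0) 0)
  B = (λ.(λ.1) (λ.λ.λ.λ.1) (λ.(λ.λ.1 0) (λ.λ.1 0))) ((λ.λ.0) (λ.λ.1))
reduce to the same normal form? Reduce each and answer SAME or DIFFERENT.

Answer: DIFFERENT — A ⇓ λ.0, B ⇓ λ.λ.λ.1 0

Reduction:
Term A:
  start: (λ.0) (λ.(λ.0) 0)
  step 1: λ.(λ.0) 0
  step 2: λ.0

Term B:
  start: (λ.(λ.1) (λ.λ.λ.λ.1) (λ.(λ.λ.1 0) (λ.λ.1 0))) ((λ.λ.0) (λ.λ.1))
  step 1: (λ.(λ.λ.0) (λ.λ.1)) (λ.λ.λ.λ.1) (λ.(λ.λ.1 0) (λ.λ.1 0))
  step 2: (λ.λ.0) (λ.λ.1) (λ.(λ.λ.1 0) (λ.λ.1 0))
  step 3: (λ.0) (λ.(λ.λ.1 0) (λ.λ.1 0))
  step 4: λ.(λ.λ.1 0) (λ.λ.1 0)
  step 5: λ.λ.(λ.λ.1 0) 0
  step 6: λ.λ.λ.1 0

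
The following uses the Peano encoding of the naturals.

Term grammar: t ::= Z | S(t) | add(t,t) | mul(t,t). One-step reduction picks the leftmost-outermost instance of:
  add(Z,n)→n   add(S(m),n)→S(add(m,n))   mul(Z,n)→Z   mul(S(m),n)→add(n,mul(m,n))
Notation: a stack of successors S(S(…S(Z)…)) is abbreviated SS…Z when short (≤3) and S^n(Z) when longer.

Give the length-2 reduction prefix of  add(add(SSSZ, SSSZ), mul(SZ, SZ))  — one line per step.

Answer: after 2 steps: S(add(add(SSZ, SSSZ), mul(SZ, SZ)))

Reduction:
  start: add(add(SSSZ, SSSZ), mul(SZ, SZ))
  →1  add(S(add(SSZ, SSSZ)), mul(SZ, SZ))
  →2  S(add(add(SSZ, SSSZ), mul(SZ, SZ)))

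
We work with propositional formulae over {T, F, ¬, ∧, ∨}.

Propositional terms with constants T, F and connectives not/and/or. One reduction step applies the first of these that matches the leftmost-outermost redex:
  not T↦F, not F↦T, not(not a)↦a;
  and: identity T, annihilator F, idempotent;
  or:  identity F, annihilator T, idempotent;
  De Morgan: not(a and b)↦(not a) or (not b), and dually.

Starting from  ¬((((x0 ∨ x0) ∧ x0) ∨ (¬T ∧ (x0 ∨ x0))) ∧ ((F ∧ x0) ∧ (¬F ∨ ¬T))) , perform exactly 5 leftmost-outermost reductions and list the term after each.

  start: ¬((((x0 ∨ x0) ∧ x0) ∨ (¬T ∧ (x0 ∨ x0))) ∧ ((F ∧ x0) ∧ (¬F ∨ ¬T)))
  step 1: ¬(((x0 ∨ x0) ∧ x0) ∨ (¬T ∧ (x0 ∨ x0))) ∨ ¬((F ∧ x0) ∧ (¬F ∨ ¬T))
  step 2: (¬((x0 ∨ x0) ∧ x0) ∧ ¬(¬T ∧ (x0 ∨ x0))) ∨ ¬((F ∧ x0) ∧ (¬F ∨ ¬T))
  step 3: ((¬(x0 ∨ x0) ∨ ¬x0) ∧ ¬(¬T ∧ (x0 ∨ x0))) ∨ ¬((F ∧ x0) ∧ (¬F ∨ ¬T))
  step 4: (((¬x0 ∧ ¬x0) ∨ ¬x0) ∧ ¬(¬T ∧ (x0 ∨ x0))) ∨ ¬((F ∧ x0) ∧ (¬F ∨ ¬T))
  step 5: ((¬x0 ∨ ¬x0) ∧ ¬(¬T ∧ (x0 ∨ x0))) ∨ ¬((F ∧ x0) ∧ (¬F ∨ ¬T))

Answer: after 5 steps: ((¬x0 ∨ ¬x0) ∧ ¬(¬T ∧ (x0 ∨ x0))) ∨ ¬((F ∧ x0) ∧ (¬F ∨ ¬T))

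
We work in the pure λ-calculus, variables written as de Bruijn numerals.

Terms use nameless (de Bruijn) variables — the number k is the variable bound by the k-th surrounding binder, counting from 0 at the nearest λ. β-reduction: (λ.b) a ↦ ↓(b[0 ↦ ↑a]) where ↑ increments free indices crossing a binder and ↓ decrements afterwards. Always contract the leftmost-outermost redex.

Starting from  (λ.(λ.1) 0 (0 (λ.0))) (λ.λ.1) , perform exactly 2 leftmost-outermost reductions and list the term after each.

  start: (λ.(λ.1) 0 (0 (λ.0))) (λ.λ.1)
  [1] (λ.λ.λ.1) (λ.λ.1) ((λ.λ.1) (λ.0))
  [2] (λ.λ.1) ((λ.λ.1) (λ.0))

Answer: after 2 steps: (λ.λ.1) ((λ.λ.1) (λ.0))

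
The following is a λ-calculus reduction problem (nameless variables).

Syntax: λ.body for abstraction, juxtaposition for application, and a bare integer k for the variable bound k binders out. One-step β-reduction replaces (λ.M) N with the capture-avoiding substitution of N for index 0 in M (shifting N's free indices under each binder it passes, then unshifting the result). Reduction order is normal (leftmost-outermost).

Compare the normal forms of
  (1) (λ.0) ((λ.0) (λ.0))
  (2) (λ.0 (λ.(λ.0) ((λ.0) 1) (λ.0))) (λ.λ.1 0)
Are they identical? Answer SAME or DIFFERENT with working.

Term A:
  start: (λ.0) ((λ.0) (λ.0))
  step 1: (λ.0) (λ.0)
  step 2: λ.0

Term B:
  start: (λ.0 (λ.(λ.0) ((λ.0) 1) (λ.0))) (λ.λ.1 0)
  step 1: (λ.λ.1 0) (λ.(λ.0) ((λ.0) (λ.λ.1 0)) (λ.0))
  step 2: λ.(λ.(λ.0) ((λ.0) (λ.λ.1 0)) (λ.0)) 0
  step 3: λ.(λ.0) ((λ.0) (λ.λ.1 0)) (λ.0)
  step 4: λ.(λ.0) (λ.λ.1 0) (λ.0)
  step 5: λ.(λ.λ.1 0) (λ.0)
  step 6: λ.λ.(λ.0) 0
  step 7: λ.λ.0

Answer: DIFFERENT — A ⇓ λ.0, B ⇓ λ.λ.0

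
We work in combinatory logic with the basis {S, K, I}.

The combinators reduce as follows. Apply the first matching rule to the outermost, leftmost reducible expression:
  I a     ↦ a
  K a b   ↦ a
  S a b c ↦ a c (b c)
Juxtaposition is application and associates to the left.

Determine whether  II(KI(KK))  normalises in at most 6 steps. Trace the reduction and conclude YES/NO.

Answer: YES — reaches normal form I in 3 ≤ 6 steps

Derivation:
  start: II(KI(KK))
  →1  I(KI(KK))
  →2  KI(KK)
  →3  I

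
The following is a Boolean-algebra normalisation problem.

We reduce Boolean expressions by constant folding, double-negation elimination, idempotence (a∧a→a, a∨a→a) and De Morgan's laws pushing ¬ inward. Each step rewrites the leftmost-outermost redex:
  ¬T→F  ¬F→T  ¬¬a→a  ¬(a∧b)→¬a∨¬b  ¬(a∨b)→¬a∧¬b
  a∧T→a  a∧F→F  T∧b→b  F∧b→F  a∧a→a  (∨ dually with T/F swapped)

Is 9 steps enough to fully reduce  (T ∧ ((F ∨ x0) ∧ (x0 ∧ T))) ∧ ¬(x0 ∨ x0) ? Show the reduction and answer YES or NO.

Answer: YES — reaches normal form x0 ∧ ¬x0 in 6 ≤ 9 steps

Reduction:
  start: (T ∧ ((F ∨ x0) ∧ (x0 ∧ T))) ∧ ¬(x0 ∨ x0)
  step 1: ((F ∨ x0) ∧ (x0 ∧ T)) ∧ ¬(x0 ∨ x0)
  step 2: (x0 ∧ (x0 ∧ T)) ∧ ¬(x0 ∨ x0)
  step 3: (x0 ∧ x0) ∧ ¬(x0 ∨ x0)
  step 4: x0 ∧ ¬(x0 ∨ x0)
  step 5: x0 ∧ (¬x0 ∧ ¬x0)
  step 6: x0 ∧ ¬x0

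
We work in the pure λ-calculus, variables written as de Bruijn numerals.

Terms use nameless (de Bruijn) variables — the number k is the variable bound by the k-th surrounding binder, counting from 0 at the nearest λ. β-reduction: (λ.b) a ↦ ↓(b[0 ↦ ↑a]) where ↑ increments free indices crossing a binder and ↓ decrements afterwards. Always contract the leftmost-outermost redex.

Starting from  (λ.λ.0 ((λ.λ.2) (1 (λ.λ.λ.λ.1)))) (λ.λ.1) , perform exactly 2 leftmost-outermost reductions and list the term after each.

  start: (λ.λ.0 ((λ.λ.2) (1 (λ.λ.λ.λ.1)))) (λ.λ.1)
  step 1: λ.0 ((λ.λ.2) ((λ.λ.1) (λ.λ.λ.λ.1)))
  step 2: λ.0 (λ.1)

Answer: after 2 steps: λ.0 (λ.1)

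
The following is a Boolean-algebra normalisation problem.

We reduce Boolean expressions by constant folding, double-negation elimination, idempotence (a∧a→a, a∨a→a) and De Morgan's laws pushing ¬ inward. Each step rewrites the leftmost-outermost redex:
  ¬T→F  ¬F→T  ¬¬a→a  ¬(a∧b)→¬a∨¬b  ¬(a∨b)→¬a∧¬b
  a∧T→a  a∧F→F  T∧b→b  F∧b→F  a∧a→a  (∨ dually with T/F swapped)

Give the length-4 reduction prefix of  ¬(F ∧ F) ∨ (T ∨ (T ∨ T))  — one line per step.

Answer: after 4 steps: T

Derivation:
  start: ¬(F ∧ F) ∨ (T ∨ (T ∨ T))
  step 1: (¬F ∨ ¬F) ∨ (T ∨ (T ∨ T))
  step 2: ¬F ∨ (T ∨ (T ∨ T))
  step 3: T ∨ (T ∨ (T ∨ T))
  step 4: T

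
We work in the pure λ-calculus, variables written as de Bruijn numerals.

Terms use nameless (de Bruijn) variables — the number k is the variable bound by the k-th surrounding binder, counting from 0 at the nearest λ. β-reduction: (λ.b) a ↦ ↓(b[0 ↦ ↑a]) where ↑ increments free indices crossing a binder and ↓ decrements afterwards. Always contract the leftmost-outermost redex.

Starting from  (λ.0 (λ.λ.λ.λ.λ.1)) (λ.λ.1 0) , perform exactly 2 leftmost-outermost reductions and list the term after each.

  start: (λ.0 (λ.λ.λ.λ.λ.1)) (λ.λ.1 0)
  [1] (λ.λ.1 0) (λ.λ.λ.λ.λ.1)
  [2] λ.(λ.λ.λ.λ.λ.1) 0

Answer: after 2 steps: λ.(λ.λ.λ.λ.λ.1) 0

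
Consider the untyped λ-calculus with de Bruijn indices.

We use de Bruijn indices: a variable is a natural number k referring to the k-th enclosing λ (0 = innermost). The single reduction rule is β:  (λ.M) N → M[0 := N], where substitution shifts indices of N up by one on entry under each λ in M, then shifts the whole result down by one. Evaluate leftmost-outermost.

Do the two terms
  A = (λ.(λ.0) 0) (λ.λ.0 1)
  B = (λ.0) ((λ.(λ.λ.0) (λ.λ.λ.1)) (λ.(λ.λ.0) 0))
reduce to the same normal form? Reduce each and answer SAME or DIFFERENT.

Term A:
  start: (λ.(λ.0) 0) (λ.λ.0 1)
  →1  (λ.0) (λ.λ.0 1)
  →2  λ.λ.0 1

Term B:
  start: (λ.0) ((λ.(λ.λ.0) (λ.λ.λ.1)) (λ.(λ.λ.0) 0))
  →1  (λ.(λ.λ.0) (λ.λ.λ.1)) (λ.(λ.λ.0) 0)
  →2  (λ.λ.0) (λ.λ.λ.1)
  →3  λ.0

Answer: DIFFERENT — A ⇓ λ.λ.0 1, B ⇓ λ.0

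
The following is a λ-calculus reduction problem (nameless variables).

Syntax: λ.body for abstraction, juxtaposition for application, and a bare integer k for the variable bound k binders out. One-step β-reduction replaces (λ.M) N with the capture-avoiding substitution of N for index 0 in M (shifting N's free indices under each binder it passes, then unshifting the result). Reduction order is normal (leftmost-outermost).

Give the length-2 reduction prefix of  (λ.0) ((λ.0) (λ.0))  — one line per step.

  start: (λ.0) ((λ.0) (λ.0))
  →1  (λ.0) (λ.0)
  →2  λ.0

Answer: after 2 steps: λ.0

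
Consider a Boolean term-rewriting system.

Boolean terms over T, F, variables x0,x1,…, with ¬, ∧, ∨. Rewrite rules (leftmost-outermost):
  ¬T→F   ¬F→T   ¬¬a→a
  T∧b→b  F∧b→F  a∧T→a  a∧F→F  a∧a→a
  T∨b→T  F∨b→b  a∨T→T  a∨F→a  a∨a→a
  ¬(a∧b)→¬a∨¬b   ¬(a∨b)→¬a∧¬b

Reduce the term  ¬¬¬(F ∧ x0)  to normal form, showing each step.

Answer: normal form = T  (in 4 steps)

Reduction:
  start: ¬¬¬(F ∧ x0)
  [1] ¬(F ∧ x0)
  [2] ¬F ∨ ¬x0
  [3] T ∨ ¬x0
  [4] T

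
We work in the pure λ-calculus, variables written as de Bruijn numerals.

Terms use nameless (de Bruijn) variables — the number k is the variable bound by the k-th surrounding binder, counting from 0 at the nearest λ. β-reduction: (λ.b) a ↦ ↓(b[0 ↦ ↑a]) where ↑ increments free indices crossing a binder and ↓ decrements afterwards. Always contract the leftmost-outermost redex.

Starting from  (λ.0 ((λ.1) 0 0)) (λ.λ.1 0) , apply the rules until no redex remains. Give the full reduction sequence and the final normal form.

Answer: normal form = λ.λ.1 0  (in 6 steps)

Derivation:
  start: (λ.0 ((λ.1) 0 0)) (λ.λ.1 0)
  step 1: (λ.λ.1 0) ((λ.λ.λ.1 0) (λ.λ.1 0) (λ.λ.1 0))
  step 2: λ.(λ.λ.λ.1 0) (λ.λ.1 0) (λ.λ.1 0) 0
  step 3: λ.(λ.λ.1 0) (λ.λ.1 0) 0
  step 4: λ.(λ.(λ.λ.1 0) 0) 0
  step 5: λ.(λ.λ.1 0) 0
  step 6: λ.λ.1 0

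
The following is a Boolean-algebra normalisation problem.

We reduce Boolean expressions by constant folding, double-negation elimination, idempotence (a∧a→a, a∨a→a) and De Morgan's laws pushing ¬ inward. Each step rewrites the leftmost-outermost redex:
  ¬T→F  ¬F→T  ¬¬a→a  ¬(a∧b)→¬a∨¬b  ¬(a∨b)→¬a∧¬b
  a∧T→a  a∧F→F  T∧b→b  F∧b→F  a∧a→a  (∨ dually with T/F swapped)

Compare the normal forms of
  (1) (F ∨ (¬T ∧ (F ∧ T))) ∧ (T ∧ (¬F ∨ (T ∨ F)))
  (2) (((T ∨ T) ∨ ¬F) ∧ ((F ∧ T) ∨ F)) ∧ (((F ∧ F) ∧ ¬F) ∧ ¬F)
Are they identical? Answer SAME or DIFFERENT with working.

Answer: SAME — A ⇓ F, B ⇓ F

Working:
Term A:
  start: (F ∨ (¬T ∧ (F ∧ T))) ∧ (T ∧ (¬F ∨ (T ∨ F)))
  step 1: (¬T ∧ (F ∧ T)) ∧ (T ∧ (¬F ∨ (T ∨ F)))
  step 2: (F ∧ (F ∧ T)) ∧ (T ∧ (¬F ∨ (T ∨ F)))
  step 3: F ∧ (T ∧ (¬F ∨ (T ∨ F)))
  step 4: F

Term B:
  start: (((T ∨ T) ∨ ¬F) ∧ ((F ∧ T) ∨ F)) ∧ (((F ∧ F) ∧ ¬F) ∧ ¬F)
  step 1: ((T ∨ ¬F) ∧ ((F ∧ T) ∨ F)) ∧ (((F ∧ F) ∧ ¬F) ∧ ¬F)
  step 2: (T ∧ ((F ∧ T) ∨ F)) ∧ (((F ∧ F) ∧ ¬F) ∧ ¬F)
  step 3: ((F ∧ T) ∨ F) ∧ (((F ∧ F) ∧ ¬F) ∧ ¬F)
  step 4: (F ∧ T) ∧ (((F ∧ F) ∧ ¬F) ∧ ¬F)
  step 5: F ∧ (((F ∧ F) ∧ ¬F) ∧ ¬F)
  step 6: F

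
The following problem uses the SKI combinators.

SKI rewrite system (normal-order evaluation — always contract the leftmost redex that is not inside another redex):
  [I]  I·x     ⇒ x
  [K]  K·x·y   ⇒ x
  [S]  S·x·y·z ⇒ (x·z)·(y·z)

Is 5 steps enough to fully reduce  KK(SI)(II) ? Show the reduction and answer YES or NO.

Answer: YES — reaches normal form KI in 2 ≤ 5 steps

Reduction:
  start: KK(SI)(II)
  [1] K(II)
  [2] KI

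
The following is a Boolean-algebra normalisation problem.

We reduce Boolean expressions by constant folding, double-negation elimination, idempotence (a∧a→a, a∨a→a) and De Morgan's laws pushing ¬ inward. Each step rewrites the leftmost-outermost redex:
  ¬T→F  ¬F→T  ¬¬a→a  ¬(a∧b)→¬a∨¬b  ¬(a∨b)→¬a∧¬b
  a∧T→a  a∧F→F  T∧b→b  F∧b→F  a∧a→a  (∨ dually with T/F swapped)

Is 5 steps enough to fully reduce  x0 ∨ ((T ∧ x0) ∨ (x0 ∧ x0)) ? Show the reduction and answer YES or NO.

Answer: YES — reaches normal form x0 in 4 ≤ 5 steps

Reduction:
  start: x0 ∨ ((T ∧ x0) ∨ (x0 ∧ x0))
  [1] x0 ∨ (x0 ∨ (x0 ∧ x0))
  [2] x0 ∨ (x0 ∨ x0)
  [3] x0 ∨ x0
  [4] x0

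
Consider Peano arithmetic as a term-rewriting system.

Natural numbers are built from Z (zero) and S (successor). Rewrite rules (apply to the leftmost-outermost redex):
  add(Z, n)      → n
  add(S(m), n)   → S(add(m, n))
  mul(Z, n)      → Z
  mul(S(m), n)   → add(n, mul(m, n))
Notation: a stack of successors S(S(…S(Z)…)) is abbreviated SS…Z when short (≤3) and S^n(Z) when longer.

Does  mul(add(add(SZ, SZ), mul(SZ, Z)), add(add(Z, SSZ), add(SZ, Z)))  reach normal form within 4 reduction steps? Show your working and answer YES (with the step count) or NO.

Answer: NO — after 4 steps the term is add(add(SSZ, add(SZ, Z)), mul(add(add(Z, SZ), mul(SZ, Z)), add(add(Z, SSZ), add(SZ, Z)))), not yet normal

Reduction:
  start: mul(add(add(SZ, SZ), mul(SZ, Z)), add(add(Z, SSZ), add(SZ, Z)))
  step 1: mul(add(S(add(Z, SZ)), mul(SZ, Z)), add(add(Z, SSZ), add(SZ, Z)))
  step 2: mul(S(add(add(Z, SZ), mul(SZ, Z))), add(add(Z, SSZ), add(SZ, Z)))
  step 3: add(add(add(Z, SSZ), add(SZ, Z)), mul(add(add(Z, SZ), mul(SZ, Z)), add(add(Z, SSZ), add(SZ, Z))))
  step 4: add(add(SSZ, add(SZ, Z)), mul(add(add(Z, SZ), mul(SZ, Z)), add(add(Z, SSZ), add(SZ, Z))))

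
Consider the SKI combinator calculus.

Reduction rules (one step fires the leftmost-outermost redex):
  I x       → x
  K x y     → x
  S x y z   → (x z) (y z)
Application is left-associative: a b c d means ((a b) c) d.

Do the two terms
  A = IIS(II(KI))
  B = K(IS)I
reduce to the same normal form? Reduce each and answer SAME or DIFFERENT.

Term A:
  start: IIS(II(KI))
  [1] IS(II(KI))
  [2] S(II(KI))
  [3] S(I(KI))
  [4] S(KI)

Term B:
  start: K(IS)I
  [1] IS
  [2] S

Answer: DIFFERENT — A ⇓ S(KI), B ⇓ S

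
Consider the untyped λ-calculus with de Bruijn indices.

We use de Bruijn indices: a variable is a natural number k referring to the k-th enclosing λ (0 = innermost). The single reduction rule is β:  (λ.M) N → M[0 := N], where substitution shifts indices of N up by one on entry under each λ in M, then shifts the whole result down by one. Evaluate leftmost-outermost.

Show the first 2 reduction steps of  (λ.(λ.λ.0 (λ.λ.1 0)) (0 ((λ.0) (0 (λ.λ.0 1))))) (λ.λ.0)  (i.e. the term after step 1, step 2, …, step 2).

  start: (λ.(λ.λ.0 (λ.λ.1 0)) (0 ((λ.0) (0 (λ.λ.0 1))))) (λ.λ.0)
  →1  (λ.λ.0 (λ.λ.1 0)) ((λ.λ.0) ((λ.0) ((λ.λ.0) (λ.λ.0 1))))
  →2  λ.0 (λ.λ.1 0)

Answer: after 2 steps: λ.0 (λ.λ.1 0)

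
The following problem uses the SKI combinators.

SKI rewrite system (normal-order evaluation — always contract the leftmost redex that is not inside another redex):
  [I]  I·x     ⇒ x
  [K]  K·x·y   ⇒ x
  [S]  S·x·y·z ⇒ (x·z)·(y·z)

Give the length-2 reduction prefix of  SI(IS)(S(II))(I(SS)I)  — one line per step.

  start: SI(IS)(S(II))(I(SS)I)
  [1] I(S(II))(IS(S(II)))(I(SS)I)
  [2] S(II)(IS(S(II)))(I(SS)I)

Answer: after 2 steps: S(II)(IS(S(II)))(I(SS)I)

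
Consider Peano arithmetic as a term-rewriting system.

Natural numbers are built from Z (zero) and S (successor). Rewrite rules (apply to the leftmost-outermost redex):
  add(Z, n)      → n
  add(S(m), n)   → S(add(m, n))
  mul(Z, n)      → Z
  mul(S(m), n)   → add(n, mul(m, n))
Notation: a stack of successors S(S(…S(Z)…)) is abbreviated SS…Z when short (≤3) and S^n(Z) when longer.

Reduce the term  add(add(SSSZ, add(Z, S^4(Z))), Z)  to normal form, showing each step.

  start: add(add(SSSZ, add(Z, S^4(Z))), Z)
  →1  add(S(add(SSZ, add(Z, S^4(Z)))), Z)
  →2  S(add(add(SSZ, add(Z, S^4(Z))), Z))
  →3  S(add(S(add(SZ, add(Z, S^4(Z)))), Z))
  →4  S(S(add(add(SZ, add(Z, S^4(Z))), Z)))
  →5  S(S(add(S(add(Z, add(Z, S^4(Z)))), Z)))
  →6  S(S(S(add(add(Z, add(Z, S^4(Z))), Z))))
  →7  S(S(S(add(add(Z, S^4(Z)), Z))))
  →8  S(S(S(add(S^4(Z), Z))))
  →9  S(S(S(S(add(SSSZ, Z)))))
  →10  S(S(S(S(S(add(SSZ, Z))))))
  →11  S(S(S(S(S(S(add(SZ, Z)))))))
  →12  S(S(S(S(S(S(S(add(Z, Z))))))))
  →13  S^7(Z)

Answer: normal form = S^7(Z)  (in 13 steps)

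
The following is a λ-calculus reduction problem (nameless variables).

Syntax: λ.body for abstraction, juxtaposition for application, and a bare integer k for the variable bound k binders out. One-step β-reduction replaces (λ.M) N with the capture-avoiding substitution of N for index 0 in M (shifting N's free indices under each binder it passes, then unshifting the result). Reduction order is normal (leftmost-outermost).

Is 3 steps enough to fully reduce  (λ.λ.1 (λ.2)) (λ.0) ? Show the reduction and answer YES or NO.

Answer: YES — reaches normal form λ.λ.λ.0 in 2 ≤ 3 steps

Working:
  start: (λ.λ.1 (λ.2)) (λ.0)
  →1  λ.(λ.0) (λ.λ.0)
  →2  λ.λ.λ.0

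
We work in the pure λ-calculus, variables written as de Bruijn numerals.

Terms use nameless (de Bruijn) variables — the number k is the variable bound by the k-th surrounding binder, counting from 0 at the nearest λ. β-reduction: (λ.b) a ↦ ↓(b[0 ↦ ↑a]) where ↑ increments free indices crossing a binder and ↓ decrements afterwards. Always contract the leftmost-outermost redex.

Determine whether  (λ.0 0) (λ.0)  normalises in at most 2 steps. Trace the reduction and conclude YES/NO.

Answer: YES — reaches normal form λ.0 in 2 ≤ 2 steps

Working:
  start: (λ.0 0) (λ.0)
  [1] (λ.0) (λ.0)
  [2] λ.0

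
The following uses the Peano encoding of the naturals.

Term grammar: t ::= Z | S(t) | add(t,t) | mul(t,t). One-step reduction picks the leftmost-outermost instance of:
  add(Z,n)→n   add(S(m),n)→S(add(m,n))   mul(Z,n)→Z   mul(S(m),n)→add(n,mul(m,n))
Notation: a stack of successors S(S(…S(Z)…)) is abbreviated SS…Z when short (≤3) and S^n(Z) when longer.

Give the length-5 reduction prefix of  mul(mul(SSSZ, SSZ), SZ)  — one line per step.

Answer: after 5 steps: S(mul(add(SZ, mul(SSZ, SSZ)), SZ))

Working:
  start: mul(mul(SSSZ, SSZ), SZ)
  →1  mul(add(SSZ, mul(SSZ, SSZ)), SZ)
  →2  mul(S(add(SZ, mul(SSZ, SSZ))), SZ)
  →3  add(SZ, mul(add(SZ, mul(SSZ, SSZ)), SZ))
  →4  S(add(Z, mul(add(SZ, mul(SSZ, SSZ)), SZ)))
  →5  S(mul(add(SZ, mul(SSZ, SSZ)), SZ))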